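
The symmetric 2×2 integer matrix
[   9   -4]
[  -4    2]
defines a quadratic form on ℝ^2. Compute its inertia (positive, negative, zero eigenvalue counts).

step 0: pivot 9 → sign +
step 1: pivot 2/9 → sign +
signature = (2, 0, 0)

Answer: (2, 0, 0)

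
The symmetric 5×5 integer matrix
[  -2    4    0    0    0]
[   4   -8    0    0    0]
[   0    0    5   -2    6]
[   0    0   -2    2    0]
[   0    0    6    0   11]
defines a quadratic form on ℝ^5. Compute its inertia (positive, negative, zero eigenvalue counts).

step 0: pivot -2 → sign −
step 1: pivot 5 → sign +
step 2: pivot 6/5 → sign +
step 3: pivot -1 → sign −
step 4: row/col 4 already zero → sign 0
signature = (2, 2, 1)

Answer: (2, 2, 1)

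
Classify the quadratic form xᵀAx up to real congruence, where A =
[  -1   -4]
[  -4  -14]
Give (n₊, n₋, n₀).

step 0: pivot -1 → sign −
step 1: pivot 2 → sign +
signature = (1, 1, 0)

Answer: (1, 1, 0)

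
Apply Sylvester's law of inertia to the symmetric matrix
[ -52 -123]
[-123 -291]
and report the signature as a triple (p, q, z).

Answer: (0, 2, 0)

Derivation:
step 0: pivot -52 → sign −
step 1: pivot -3/52 → sign −
signature = (0, 2, 0)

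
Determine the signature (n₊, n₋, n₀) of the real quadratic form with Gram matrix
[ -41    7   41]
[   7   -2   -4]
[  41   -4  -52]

Answer: (1, 2, 0)

Derivation:
step 0: pivot -41 → sign −
step 1: pivot -33/41 → sign −
step 2: pivot 2/11 → sign +
signature = (1, 2, 0)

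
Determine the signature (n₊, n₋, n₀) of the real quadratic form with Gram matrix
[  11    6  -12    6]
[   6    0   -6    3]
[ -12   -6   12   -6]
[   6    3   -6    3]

step 0: pivot 11 → sign +
step 1: pivot -36/11 → sign −
step 2: pivot -1 → sign −
step 3: row/col 3 already zero → sign 0
signature = (1, 2, 1)

Answer: (1, 2, 1)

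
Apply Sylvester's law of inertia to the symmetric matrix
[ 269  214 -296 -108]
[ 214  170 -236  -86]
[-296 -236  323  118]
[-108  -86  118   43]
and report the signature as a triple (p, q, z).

step 0: pivot 269 → sign +
step 1: pivot -66/269 → sign −
step 2: pivot -53/33 → sign −
step 3: pivot -3/53 → sign −
signature = (1, 3, 0)

Answer: (1, 3, 0)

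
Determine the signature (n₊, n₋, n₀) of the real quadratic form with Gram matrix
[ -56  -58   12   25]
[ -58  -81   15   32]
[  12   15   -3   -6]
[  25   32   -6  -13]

Answer: (1, 3, 0)

Derivation:
step 0: pivot -56 → sign −
step 1: pivot -293/14 → sign −
step 2: pivot -33/293 → sign −
step 3: pivot 1/22 → sign +
signature = (1, 3, 0)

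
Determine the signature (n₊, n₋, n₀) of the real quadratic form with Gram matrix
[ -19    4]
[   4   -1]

step 0: pivot -19 → sign −
step 1: pivot -3/19 → sign −
signature = (0, 2, 0)

Answer: (0, 2, 0)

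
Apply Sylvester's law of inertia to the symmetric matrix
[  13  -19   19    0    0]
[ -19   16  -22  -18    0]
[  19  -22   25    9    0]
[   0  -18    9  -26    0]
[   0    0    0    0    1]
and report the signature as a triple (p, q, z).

Answer: (4, 1, 0)

Derivation:
step 0: pivot 13 → sign +
step 1: pivot -153/13 → sign −
step 2: pivot 1/17 → sign +
step 3: pivot 1 → sign +
step 4: pivot 1 → sign +
signature = (4, 1, 0)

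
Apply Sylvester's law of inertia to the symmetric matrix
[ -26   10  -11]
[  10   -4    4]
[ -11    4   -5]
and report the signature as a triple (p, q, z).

Answer: (0, 2, 1)

Derivation:
step 0: pivot -26 → sign −
step 1: pivot -2/13 → sign −
step 2: row/col 2 already zero → sign 0
signature = (0, 2, 1)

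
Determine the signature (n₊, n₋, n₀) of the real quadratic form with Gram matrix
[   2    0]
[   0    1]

step 0: pivot 2 → sign +
step 1: pivot 1 → sign +
signature = (2, 0, 0)

Answer: (2, 0, 0)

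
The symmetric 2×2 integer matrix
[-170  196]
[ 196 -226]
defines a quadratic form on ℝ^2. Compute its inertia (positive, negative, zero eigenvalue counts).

step 0: pivot -170 → sign −
step 1: pivot -2/85 → sign −
signature = (0, 2, 0)

Answer: (0, 2, 0)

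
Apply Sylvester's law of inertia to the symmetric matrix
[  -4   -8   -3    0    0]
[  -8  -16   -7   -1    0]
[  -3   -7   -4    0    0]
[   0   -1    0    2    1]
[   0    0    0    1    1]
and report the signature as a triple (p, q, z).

step 0: pivot -4 → sign −
step 1: pivot -7/4 → sign −
step 2: pivot 4/7 → sign +
step 3: pivot 1/4 → sign +
step 4: pivot -3 → sign −
signature = (2, 3, 0)

Answer: (2, 3, 0)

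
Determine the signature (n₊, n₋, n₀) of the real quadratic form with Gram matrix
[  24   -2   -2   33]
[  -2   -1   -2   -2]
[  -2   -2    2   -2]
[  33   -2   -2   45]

Answer: (3, 1, 0)

Derivation:
step 0: pivot 24 → sign +
step 1: pivot -7/6 → sign −
step 2: pivot 41/7 → sign +
step 3: pivot 3/82 → sign +
signature = (3, 1, 0)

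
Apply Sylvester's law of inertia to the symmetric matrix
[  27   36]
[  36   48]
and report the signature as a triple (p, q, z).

Answer: (1, 0, 1)

Derivation:
step 0: pivot 27 → sign +
step 1: row/col 1 already zero → sign 0
signature = (1, 0, 1)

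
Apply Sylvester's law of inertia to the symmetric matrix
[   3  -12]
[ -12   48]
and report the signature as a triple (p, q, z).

Answer: (1, 0, 1)

Derivation:
step 0: pivot 3 → sign +
step 1: row/col 1 already zero → sign 0
signature = (1, 0, 1)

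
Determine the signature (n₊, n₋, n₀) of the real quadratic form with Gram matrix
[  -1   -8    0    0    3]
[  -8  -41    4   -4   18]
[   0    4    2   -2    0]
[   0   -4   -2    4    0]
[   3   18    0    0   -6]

step 0: pivot -1 → sign −
step 1: pivot 23 → sign +
step 2: pivot 30/23 → sign +
step 3: pivot 2 → sign +
step 4: pivot 3/5 → sign +
signature = (4, 1, 0)

Answer: (4, 1, 0)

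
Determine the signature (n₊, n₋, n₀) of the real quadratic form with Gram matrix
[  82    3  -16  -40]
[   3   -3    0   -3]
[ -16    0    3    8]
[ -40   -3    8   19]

Answer: (2, 2, 0)

Derivation:
step 0: pivot 82 → sign +
step 1: pivot -255/82 → sign −
step 2: pivot -1/85 → sign −
step 3: pivot 1 → sign +
signature = (2, 2, 0)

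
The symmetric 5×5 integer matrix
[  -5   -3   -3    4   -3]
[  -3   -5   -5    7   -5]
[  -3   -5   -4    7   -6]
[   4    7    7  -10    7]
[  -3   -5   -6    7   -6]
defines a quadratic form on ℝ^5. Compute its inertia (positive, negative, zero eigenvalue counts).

step 0: pivot -5 → sign −
step 1: pivot -16/5 → sign −
step 2: pivot 1 → sign +
step 3: pivot -3/16 → sign −
step 4: pivot -2 → sign −
signature = (1, 4, 0)

Answer: (1, 4, 0)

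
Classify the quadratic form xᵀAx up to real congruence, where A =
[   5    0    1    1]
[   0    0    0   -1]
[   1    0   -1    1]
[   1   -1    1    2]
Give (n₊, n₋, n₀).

step 0: pivot 5 → sign +
step 1: pivot -6/5 → sign −
step 2: pivot 7/3 → sign +
step 3: pivot -3/7 → sign −
signature = (2, 2, 0)

Answer: (2, 2, 0)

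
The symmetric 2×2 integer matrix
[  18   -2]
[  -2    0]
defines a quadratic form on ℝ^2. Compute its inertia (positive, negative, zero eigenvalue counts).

step 0: pivot 18 → sign +
step 1: pivot -2/9 → sign −
signature = (1, 1, 0)

Answer: (1, 1, 0)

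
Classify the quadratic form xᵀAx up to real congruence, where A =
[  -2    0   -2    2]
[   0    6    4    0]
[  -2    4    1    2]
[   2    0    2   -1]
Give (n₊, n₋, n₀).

Answer: (3, 1, 0)

Derivation:
step 0: pivot -2 → sign −
step 1: pivot 6 → sign +
step 2: pivot 1/3 → sign +
step 3: pivot 1 → sign +
signature = (3, 1, 0)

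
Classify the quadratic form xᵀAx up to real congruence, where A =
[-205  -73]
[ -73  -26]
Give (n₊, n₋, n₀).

Answer: (0, 2, 0)

Derivation:
step 0: pivot -205 → sign −
step 1: pivot -1/205 → sign −
signature = (0, 2, 0)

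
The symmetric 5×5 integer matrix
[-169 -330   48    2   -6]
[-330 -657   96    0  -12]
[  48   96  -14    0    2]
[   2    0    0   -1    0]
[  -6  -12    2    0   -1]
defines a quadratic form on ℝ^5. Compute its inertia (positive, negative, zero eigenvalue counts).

step 0: pivot -169 → sign −
step 1: pivot -2133/169 → sign −
step 2: pivot 10/237 → sign +
step 3: pivot -1/5 → sign −
step 4: pivot 1 → sign +
signature = (2, 3, 0)

Answer: (2, 3, 0)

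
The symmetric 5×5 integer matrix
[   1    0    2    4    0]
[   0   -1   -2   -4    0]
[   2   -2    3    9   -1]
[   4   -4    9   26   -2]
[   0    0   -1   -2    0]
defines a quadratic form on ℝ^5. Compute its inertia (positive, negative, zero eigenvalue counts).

step 0: pivot 1 → sign +
step 1: pivot -1 → sign −
step 2: pivot 3 → sign +
step 3: pivot -1 → sign −
step 4: pivot 2/3 → sign +
signature = (3, 2, 0)

Answer: (3, 2, 0)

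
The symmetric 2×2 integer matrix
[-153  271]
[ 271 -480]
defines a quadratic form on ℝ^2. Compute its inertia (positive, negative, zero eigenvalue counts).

Answer: (1, 1, 0)

Derivation:
step 0: pivot -153 → sign −
step 1: pivot 1/153 → sign +
signature = (1, 1, 0)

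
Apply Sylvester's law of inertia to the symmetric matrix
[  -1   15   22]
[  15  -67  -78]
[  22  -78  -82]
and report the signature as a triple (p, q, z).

step 0: pivot -1 → sign −
step 1: pivot 158 → sign +
step 2: pivot 6/79 → sign +
signature = (2, 1, 0)

Answer: (2, 1, 0)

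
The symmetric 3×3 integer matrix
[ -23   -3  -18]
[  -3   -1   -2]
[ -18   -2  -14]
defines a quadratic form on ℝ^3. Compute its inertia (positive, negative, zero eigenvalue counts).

Answer: (1, 2, 0)

Derivation:
step 0: pivot -23 → sign −
step 1: pivot -14/23 → sign −
step 2: pivot 2/7 → sign +
signature = (1, 2, 0)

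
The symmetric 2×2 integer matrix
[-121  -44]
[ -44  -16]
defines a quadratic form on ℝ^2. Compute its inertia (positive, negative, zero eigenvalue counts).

Answer: (0, 1, 1)

Derivation:
step 0: pivot -121 → sign −
step 1: row/col 1 already zero → sign 0
signature = (0, 1, 1)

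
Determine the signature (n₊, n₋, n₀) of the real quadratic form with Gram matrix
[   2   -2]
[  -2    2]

step 0: pivot 2 → sign +
step 1: row/col 1 already zero → sign 0
signature = (1, 0, 1)

Answer: (1, 0, 1)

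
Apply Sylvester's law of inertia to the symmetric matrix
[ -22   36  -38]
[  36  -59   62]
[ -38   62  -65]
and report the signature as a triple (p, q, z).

step 0: pivot -22 → sign −
step 1: pivot -1/11 → sign −
step 2: pivot 1 → sign +
signature = (1, 2, 0)

Answer: (1, 2, 0)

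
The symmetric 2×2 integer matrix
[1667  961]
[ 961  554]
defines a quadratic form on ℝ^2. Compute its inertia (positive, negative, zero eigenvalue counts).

Answer: (1, 1, 0)

Derivation:
step 0: pivot 1667 → sign +
step 1: pivot -3/1667 → sign −
signature = (1, 1, 0)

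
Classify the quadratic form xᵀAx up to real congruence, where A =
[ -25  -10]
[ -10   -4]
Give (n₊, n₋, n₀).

Answer: (0, 1, 1)

Derivation:
step 0: pivot -25 → sign −
step 1: row/col 1 already zero → sign 0
signature = (0, 1, 1)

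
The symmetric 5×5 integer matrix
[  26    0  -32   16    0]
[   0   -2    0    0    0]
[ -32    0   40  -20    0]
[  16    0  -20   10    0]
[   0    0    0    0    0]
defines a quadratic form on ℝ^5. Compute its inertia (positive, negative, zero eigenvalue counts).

Answer: (2, 1, 2)

Derivation:
step 0: pivot 26 → sign +
step 1: pivot -2 → sign −
step 2: pivot 8/13 → sign +
step 3: row/col 3 already zero → sign 0
step 4: row/col 4 already zero → sign 0
signature = (2, 1, 2)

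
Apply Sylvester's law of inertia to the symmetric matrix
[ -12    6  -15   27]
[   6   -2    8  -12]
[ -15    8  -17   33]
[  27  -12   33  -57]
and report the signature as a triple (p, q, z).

step 0: pivot -12 → sign −
step 1: pivot 1 → sign +
step 2: pivot 3/2 → sign +
step 3: row/col 3 already zero → sign 0
signature = (2, 1, 1)

Answer: (2, 1, 1)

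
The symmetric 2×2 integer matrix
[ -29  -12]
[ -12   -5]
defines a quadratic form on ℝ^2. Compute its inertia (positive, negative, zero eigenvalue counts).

step 0: pivot -29 → sign −
step 1: pivot -1/29 → sign −
signature = (0, 2, 0)

Answer: (0, 2, 0)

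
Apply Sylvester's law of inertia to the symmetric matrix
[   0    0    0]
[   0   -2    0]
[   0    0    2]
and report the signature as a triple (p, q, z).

step 0: pivot -2 → sign −
step 1: pivot 2 → sign +
step 2: row/col 2 already zero → sign 0
signature = (1, 1, 1)

Answer: (1, 1, 1)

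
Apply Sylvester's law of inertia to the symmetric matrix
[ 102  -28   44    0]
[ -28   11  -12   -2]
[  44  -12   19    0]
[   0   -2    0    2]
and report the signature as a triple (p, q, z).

step 0: pivot 102 → sign +
step 1: pivot 169/51 → sign +
step 2: pivot 3/169 → sign +
step 3: pivot 2/3 → sign +
signature = (4, 0, 0)

Answer: (4, 0, 0)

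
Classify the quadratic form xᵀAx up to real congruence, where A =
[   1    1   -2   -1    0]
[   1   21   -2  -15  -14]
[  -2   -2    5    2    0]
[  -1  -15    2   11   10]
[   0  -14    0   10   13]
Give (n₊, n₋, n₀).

Answer: (5, 0, 0)

Derivation:
step 0: pivot 1 → sign +
step 1: pivot 20 → sign +
step 2: pivot 1 → sign +
step 3: pivot 1/5 → sign +
step 4: pivot 3 → sign +
signature = (5, 0, 0)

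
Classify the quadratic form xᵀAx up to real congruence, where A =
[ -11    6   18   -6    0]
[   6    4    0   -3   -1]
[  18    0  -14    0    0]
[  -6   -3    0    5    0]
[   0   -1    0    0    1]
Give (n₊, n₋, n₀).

step 0: pivot -11 → sign −
step 1: pivot 80/11 → sign +
step 2: pivot 11/5 → sign +
step 3: pivot 179/88 → sign +
step 4: pivot 6/179 → sign +
signature = (4, 1, 0)

Answer: (4, 1, 0)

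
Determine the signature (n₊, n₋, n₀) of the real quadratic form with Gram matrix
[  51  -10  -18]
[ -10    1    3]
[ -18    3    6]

Answer: (1, 2, 0)

Derivation:
step 0: pivot 51 → sign +
step 1: pivot -49/51 → sign −
step 2: pivot -3/49 → sign −
signature = (1, 2, 0)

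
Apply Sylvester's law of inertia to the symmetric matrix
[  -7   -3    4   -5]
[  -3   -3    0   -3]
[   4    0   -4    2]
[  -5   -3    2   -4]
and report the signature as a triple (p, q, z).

Answer: (0, 2, 2)

Derivation:
step 0: pivot -7 → sign −
step 1: pivot -12/7 → sign −
step 2: row/col 2 already zero → sign 0
step 3: row/col 3 already zero → sign 0
signature = (0, 2, 2)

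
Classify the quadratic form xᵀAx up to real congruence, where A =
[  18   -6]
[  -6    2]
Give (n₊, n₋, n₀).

Answer: (1, 0, 1)

Derivation:
step 0: pivot 18 → sign +
step 1: row/col 1 already zero → sign 0
signature = (1, 0, 1)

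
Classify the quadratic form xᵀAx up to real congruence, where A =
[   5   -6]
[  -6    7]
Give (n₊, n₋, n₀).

Answer: (1, 1, 0)

Derivation:
step 0: pivot 5 → sign +
step 1: pivot -1/5 → sign −
signature = (1, 1, 0)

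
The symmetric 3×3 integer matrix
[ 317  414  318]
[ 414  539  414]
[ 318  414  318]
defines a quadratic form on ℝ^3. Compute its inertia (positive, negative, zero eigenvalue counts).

Answer: (2, 1, 0)

Derivation:
step 0: pivot 317 → sign +
step 1: pivot -533/317 → sign −
step 2: pivot 6/533 → sign +
signature = (2, 1, 0)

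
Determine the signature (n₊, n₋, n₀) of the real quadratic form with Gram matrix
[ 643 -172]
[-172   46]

step 0: pivot 643 → sign +
step 1: pivot -6/643 → sign −
signature = (1, 1, 0)

Answer: (1, 1, 0)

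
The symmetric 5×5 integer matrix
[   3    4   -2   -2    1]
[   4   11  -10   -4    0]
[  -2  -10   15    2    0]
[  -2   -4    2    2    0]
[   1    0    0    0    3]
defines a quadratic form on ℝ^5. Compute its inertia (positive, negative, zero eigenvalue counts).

step 0: pivot 3 → sign +
step 1: pivot 17/3 → sign +
step 2: pivot 71/17 → sign +
step 3: pivot 6/71 → sign +
step 4: pivot 2 → sign +
signature = (5, 0, 0)

Answer: (5, 0, 0)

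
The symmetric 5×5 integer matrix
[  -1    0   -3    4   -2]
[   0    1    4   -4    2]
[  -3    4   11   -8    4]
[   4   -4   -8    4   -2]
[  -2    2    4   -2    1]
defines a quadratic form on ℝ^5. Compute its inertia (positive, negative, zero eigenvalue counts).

Answer: (2, 1, 2)

Derivation:
step 0: pivot -1 → sign −
step 1: pivot 1 → sign +
step 2: pivot 4 → sign +
step 3: row/col 3 already zero → sign 0
step 4: row/col 4 already zero → sign 0
signature = (2, 1, 2)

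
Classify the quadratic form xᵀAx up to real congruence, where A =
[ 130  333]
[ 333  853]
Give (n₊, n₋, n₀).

step 0: pivot 130 → sign +
step 1: pivot 1/130 → sign +
signature = (2, 0, 0)

Answer: (2, 0, 0)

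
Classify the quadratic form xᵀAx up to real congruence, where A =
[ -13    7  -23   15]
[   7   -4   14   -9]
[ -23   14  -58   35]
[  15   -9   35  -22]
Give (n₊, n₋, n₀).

Answer: (0, 4, 0)

Derivation:
step 0: pivot -13 → sign −
step 1: pivot -3/13 → sign −
step 2: pivot -6 → sign −
step 3: pivot -1/3 → sign −
signature = (0, 4, 0)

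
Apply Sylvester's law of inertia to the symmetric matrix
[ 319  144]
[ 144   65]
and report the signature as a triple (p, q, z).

Answer: (1, 1, 0)

Derivation:
step 0: pivot 319 → sign +
step 1: pivot -1/319 → sign −
signature = (1, 1, 0)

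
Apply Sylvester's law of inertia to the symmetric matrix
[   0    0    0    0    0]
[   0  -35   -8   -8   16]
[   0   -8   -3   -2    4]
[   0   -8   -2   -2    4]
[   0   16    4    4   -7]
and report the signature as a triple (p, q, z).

step 0: pivot -35 → sign −
step 1: pivot -41/35 → sign −
step 2: pivot -6/41 → sign −
step 3: pivot 1 → sign +
step 4: row/col 4 already zero → sign 0
signature = (1, 3, 1)

Answer: (1, 3, 1)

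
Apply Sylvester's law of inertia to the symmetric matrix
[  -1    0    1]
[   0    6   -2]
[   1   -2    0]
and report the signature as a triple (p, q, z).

Answer: (2, 1, 0)

Derivation:
step 0: pivot -1 → sign −
step 1: pivot 6 → sign +
step 2: pivot 1/3 → sign +
signature = (2, 1, 0)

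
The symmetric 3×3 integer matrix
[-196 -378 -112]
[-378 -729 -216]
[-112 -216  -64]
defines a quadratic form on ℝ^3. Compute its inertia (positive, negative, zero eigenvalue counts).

step 0: pivot -196 → sign −
step 1: row/col 1 already zero → sign 0
step 2: row/col 2 already zero → sign 0
signature = (0, 1, 2)

Answer: (0, 1, 2)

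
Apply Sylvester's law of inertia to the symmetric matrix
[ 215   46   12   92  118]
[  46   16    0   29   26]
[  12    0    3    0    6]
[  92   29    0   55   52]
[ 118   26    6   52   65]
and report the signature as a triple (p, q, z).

Answer: (5, 0, 0)

Derivation:
step 0: pivot 215 → sign +
step 1: pivot 1324/215 → sign +
step 2: pivot 417/331 → sign +
step 3: pivot 165/556 → sign +
step 4: pivot 3/55 → sign +
signature = (5, 0, 0)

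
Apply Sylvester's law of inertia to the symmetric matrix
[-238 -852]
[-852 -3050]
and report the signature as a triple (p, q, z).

Answer: (1, 1, 0)

Derivation:
step 0: pivot -238 → sign −
step 1: pivot 2/119 → sign +
signature = (1, 1, 0)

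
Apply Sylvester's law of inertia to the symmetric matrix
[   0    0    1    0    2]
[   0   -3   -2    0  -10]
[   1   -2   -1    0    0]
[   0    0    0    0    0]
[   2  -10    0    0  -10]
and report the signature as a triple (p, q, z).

Answer: (1, 3, 1)

Derivation:
step 0: pivot -3 → sign −
step 1: pivot 1/3 → sign +
step 2: pivot -3 → sign −
step 3: pivot -2 → sign −
step 4: row/col 4 already zero → sign 0
signature = (1, 3, 1)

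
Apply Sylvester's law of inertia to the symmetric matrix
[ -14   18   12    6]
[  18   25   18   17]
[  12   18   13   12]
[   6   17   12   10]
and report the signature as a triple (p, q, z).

step 0: pivot -14 → sign −
step 1: pivot 337/7 → sign +
step 2: pivot 25/337 → sign +
step 3: pivot -3/25 → sign −
signature = (2, 2, 0)

Answer: (2, 2, 0)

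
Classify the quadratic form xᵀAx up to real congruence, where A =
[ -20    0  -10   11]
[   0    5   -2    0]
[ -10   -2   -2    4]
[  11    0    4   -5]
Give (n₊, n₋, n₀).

step 0: pivot -20 → sign −
step 1: pivot 5 → sign +
step 2: pivot 11/5 → sign +
step 3: pivot 3/110 → sign +
signature = (3, 1, 0)

Answer: (3, 1, 0)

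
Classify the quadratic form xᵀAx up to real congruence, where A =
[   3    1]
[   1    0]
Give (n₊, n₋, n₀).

Answer: (1, 1, 0)

Derivation:
step 0: pivot 3 → sign +
step 1: pivot -1/3 → sign −
signature = (1, 1, 0)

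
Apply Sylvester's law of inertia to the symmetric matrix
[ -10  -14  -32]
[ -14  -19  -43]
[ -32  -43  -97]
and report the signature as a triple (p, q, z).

Answer: (1, 1, 1)

Derivation:
step 0: pivot -10 → sign −
step 1: pivot 3/5 → sign +
step 2: row/col 2 already zero → sign 0
signature = (1, 1, 1)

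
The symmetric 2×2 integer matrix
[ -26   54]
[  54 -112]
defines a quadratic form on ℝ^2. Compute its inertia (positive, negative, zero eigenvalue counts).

step 0: pivot -26 → sign −
step 1: pivot 2/13 → sign +
signature = (1, 1, 0)

Answer: (1, 1, 0)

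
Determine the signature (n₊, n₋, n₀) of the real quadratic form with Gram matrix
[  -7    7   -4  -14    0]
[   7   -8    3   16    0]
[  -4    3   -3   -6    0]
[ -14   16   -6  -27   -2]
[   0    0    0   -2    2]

step 0: pivot -7 → sign −
step 1: pivot -1 → sign −
step 2: pivot 2/7 → sign +
step 3: pivot 5 → sign +
step 4: pivot 6/5 → sign +
signature = (3, 2, 0)

Answer: (3, 2, 0)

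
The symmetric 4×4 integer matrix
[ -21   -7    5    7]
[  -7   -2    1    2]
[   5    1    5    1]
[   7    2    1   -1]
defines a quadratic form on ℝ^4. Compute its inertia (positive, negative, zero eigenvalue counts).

step 0: pivot -21 → sign −
step 1: pivot 1/3 → sign +
step 2: pivot 34/7 → sign +
step 3: pivot 3/17 → sign +
signature = (3, 1, 0)

Answer: (3, 1, 0)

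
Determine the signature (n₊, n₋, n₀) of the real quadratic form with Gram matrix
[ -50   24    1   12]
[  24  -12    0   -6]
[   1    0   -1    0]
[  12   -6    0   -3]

Answer: (0, 3, 1)

Derivation:
step 0: pivot -50 → sign −
step 1: pivot -12/25 → sign −
step 2: pivot -1/2 → sign −
step 3: row/col 3 already zero → sign 0
signature = (0, 3, 1)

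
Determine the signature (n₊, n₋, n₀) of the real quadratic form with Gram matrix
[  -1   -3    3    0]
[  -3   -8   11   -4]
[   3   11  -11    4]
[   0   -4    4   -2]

Answer: (2, 2, 0)

Derivation:
step 0: pivot -1 → sign −
step 1: pivot 1 → sign +
step 2: pivot -6 → sign −
step 3: pivot 6 → sign +
signature = (2, 2, 0)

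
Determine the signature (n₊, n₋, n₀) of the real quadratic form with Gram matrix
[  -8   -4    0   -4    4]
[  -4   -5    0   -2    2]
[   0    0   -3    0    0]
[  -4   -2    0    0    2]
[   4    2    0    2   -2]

step 0: pivot -8 → sign −
step 1: pivot -3 → sign −
step 2: pivot -3 → sign −
step 3: pivot 2 → sign +
step 4: row/col 4 already zero → sign 0
signature = (1, 3, 1)

Answer: (1, 3, 1)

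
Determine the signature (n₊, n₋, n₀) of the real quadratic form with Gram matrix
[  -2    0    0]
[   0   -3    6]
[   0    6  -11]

step 0: pivot -2 → sign −
step 1: pivot -3 → sign −
step 2: pivot 1 → sign +
signature = (1, 2, 0)

Answer: (1, 2, 0)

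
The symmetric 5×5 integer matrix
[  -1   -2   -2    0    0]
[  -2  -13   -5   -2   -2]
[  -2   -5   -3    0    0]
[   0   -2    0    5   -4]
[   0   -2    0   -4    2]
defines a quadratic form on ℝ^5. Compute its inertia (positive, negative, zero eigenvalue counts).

Answer: (2, 2, 1)

Derivation:
step 0: pivot -1 → sign −
step 1: pivot -9 → sign −
step 2: pivot 10/9 → sign +
step 3: pivot 27/5 → sign +
step 4: row/col 4 already zero → sign 0
signature = (2, 2, 1)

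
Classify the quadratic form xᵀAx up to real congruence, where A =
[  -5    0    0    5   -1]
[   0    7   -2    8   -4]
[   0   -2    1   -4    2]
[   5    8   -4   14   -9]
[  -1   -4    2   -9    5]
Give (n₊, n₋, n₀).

Answer: (3, 2, 0)

Derivation:
step 0: pivot -5 → sign −
step 1: pivot 7 → sign +
step 2: pivot 3/7 → sign +
step 3: pivot 3 → sign +
step 4: pivot -2/15 → sign −
signature = (3, 2, 0)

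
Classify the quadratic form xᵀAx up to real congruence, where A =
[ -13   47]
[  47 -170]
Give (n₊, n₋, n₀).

step 0: pivot -13 → sign −
step 1: pivot -1/13 → sign −
signature = (0, 2, 0)

Answer: (0, 2, 0)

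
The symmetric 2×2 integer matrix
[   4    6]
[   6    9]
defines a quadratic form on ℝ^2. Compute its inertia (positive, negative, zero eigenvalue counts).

Answer: (1, 0, 1)

Derivation:
step 0: pivot 4 → sign +
step 1: row/col 1 already zero → sign 0
signature = (1, 0, 1)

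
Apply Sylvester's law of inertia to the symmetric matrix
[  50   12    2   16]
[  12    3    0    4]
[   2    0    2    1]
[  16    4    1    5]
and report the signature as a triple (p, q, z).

Answer: (3, 1, 0)

Derivation:
step 0: pivot 50 → sign +
step 1: pivot 3/25 → sign +
step 2: pivot -1/3 → sign −
step 3: pivot 3 → sign +
signature = (3, 1, 0)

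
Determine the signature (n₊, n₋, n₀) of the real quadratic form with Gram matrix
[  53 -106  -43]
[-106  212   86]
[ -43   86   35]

step 0: pivot 53 → sign +
step 1: pivot 6/53 → sign +
step 2: row/col 2 already zero → sign 0
signature = (2, 0, 1)

Answer: (2, 0, 1)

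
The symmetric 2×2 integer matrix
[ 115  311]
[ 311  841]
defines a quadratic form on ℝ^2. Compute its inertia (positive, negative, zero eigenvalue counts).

step 0: pivot 115 → sign +
step 1: pivot -6/115 → sign −
signature = (1, 1, 0)

Answer: (1, 1, 0)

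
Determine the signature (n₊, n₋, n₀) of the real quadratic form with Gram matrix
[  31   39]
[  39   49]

Answer: (1, 1, 0)

Derivation:
step 0: pivot 31 → sign +
step 1: pivot -2/31 → sign −
signature = (1, 1, 0)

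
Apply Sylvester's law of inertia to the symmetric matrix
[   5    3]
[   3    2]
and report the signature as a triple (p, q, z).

Answer: (2, 0, 0)

Derivation:
step 0: pivot 5 → sign +
step 1: pivot 1/5 → sign +
signature = (2, 0, 0)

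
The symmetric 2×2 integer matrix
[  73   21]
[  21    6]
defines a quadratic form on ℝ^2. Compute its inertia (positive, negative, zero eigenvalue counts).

Answer: (1, 1, 0)

Derivation:
step 0: pivot 73 → sign +
step 1: pivot -3/73 → sign −
signature = (1, 1, 0)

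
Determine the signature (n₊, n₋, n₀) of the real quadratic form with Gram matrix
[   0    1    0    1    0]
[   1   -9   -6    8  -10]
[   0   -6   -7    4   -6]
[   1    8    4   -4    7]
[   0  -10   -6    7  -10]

step 0: pivot -9 → sign −
step 1: pivot 1/9 → sign +
step 2: pivot -7 → sign −
step 3: pivot -103/7 → sign −
step 4: pivot -3/103 → sign −
signature = (1, 4, 0)

Answer: (1, 4, 0)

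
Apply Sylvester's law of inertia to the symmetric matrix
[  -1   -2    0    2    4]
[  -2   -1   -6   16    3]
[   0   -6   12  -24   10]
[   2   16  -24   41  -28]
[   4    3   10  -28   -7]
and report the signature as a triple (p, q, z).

Answer: (2, 2, 1)

Derivation:
step 0: pivot -1 → sign −
step 1: pivot 3 → sign +
step 2: pivot -3 → sign −
step 3: pivot 2/3 → sign +
step 4: row/col 4 already zero → sign 0
signature = (2, 2, 1)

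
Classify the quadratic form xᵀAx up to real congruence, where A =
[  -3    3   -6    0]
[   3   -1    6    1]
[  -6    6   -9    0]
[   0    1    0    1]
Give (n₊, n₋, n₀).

step 0: pivot -3 → sign −
step 1: pivot 2 → sign +
step 2: pivot 3 → sign +
step 3: pivot 1/2 → sign +
signature = (3, 1, 0)

Answer: (3, 1, 0)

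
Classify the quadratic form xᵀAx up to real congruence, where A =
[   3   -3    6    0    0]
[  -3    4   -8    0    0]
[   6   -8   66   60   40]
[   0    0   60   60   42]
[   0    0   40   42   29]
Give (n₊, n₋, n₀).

Answer: (3, 1, 1)

Derivation:
step 0: pivot 3 → sign +
step 1: pivot 1 → sign +
step 2: pivot 50 → sign +
step 3: pivot -12 → sign −
step 4: row/col 4 already zero → sign 0
signature = (3, 1, 1)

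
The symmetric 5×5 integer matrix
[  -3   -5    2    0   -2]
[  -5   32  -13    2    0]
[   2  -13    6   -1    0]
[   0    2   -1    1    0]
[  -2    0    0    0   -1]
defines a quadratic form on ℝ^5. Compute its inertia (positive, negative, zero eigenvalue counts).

Answer: (4, 1, 0)

Derivation:
step 0: pivot -3 → sign −
step 1: pivot 121/3 → sign +
step 2: pivot 87/121 → sign +
step 3: pivot 74/87 → sign +
step 4: pivot 1/37 → sign +
signature = (4, 1, 0)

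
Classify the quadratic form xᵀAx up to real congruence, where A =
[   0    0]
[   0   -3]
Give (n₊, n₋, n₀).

Answer: (0, 1, 1)

Derivation:
step 0: pivot -3 → sign −
step 1: row/col 1 already zero → sign 0
signature = (0, 1, 1)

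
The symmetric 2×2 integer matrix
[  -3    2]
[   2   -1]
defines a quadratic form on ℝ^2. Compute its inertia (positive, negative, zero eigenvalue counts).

Answer: (1, 1, 0)

Derivation:
step 0: pivot -3 → sign −
step 1: pivot 1/3 → sign +
signature = (1, 1, 0)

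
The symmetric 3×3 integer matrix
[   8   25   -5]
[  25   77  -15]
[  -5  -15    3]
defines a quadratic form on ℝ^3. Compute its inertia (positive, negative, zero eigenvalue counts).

Answer: (2, 1, 0)

Derivation:
step 0: pivot 8 → sign +
step 1: pivot -9/8 → sign −
step 2: pivot 2/9 → sign +
signature = (2, 1, 0)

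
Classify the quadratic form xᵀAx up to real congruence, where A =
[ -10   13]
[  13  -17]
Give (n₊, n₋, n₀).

Answer: (0, 2, 0)

Derivation:
step 0: pivot -10 → sign −
step 1: pivot -1/10 → sign −
signature = (0, 2, 0)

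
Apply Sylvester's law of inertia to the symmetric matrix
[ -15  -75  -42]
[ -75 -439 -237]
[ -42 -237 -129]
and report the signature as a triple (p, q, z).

step 0: pivot -15 → sign −
step 1: pivot -64 → sign −
step 2: pivot -3/320 → sign −
signature = (0, 3, 0)

Answer: (0, 3, 0)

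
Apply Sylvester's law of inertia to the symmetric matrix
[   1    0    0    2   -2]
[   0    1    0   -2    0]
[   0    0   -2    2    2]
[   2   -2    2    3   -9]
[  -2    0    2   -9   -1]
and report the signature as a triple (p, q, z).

Answer: (2, 2, 1)

Derivation:
step 0: pivot 1 → sign +
step 1: pivot 1 → sign +
step 2: pivot -2 → sign −
step 3: pivot -3 → sign −
step 4: row/col 4 already zero → sign 0
signature = (2, 2, 1)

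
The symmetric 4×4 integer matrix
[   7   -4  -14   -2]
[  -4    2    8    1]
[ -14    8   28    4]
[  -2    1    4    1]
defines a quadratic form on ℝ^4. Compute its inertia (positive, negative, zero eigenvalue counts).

Answer: (2, 1, 1)

Derivation:
step 0: pivot 7 → sign +
step 1: pivot -2/7 → sign −
step 2: pivot 1/2 → sign +
step 3: row/col 3 already zero → sign 0
signature = (2, 1, 1)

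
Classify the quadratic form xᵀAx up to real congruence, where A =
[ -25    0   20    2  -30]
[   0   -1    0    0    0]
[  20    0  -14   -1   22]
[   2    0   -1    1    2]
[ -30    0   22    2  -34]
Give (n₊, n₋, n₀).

step 0: pivot -25 → sign −
step 1: pivot -1 → sign −
step 2: pivot 2 → sign +
step 3: pivot 49/50 → sign +
step 4: pivot -2/49 → sign −
signature = (2, 3, 0)

Answer: (2, 3, 0)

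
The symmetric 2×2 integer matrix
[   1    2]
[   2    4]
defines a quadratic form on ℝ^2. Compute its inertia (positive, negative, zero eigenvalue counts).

step 0: pivot 1 → sign +
step 1: row/col 1 already zero → sign 0
signature = (1, 0, 1)

Answer: (1, 0, 1)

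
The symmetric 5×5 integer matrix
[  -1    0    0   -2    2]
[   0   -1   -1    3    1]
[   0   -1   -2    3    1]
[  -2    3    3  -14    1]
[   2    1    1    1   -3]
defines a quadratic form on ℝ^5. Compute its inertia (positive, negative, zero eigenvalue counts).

Answer: (1, 4, 0)

Derivation:
step 0: pivot -1 → sign −
step 1: pivot -1 → sign −
step 2: pivot -1 → sign −
step 3: pivot -1 → sign −
step 4: pivot 2 → sign +
signature = (1, 4, 0)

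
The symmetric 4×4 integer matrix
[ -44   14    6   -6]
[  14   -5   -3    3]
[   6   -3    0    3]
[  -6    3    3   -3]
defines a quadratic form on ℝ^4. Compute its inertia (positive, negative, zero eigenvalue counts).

step 0: pivot -44 → sign −
step 1: pivot -6/11 → sign −
step 2: pivot 3 → sign +
step 3: row/col 3 already zero → sign 0
signature = (1, 2, 1)

Answer: (1, 2, 1)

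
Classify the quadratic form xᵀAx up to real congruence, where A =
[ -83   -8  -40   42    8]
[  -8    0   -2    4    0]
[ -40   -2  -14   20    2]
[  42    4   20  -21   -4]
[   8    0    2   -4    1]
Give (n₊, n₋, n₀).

Answer: (4, 1, 0)

Derivation:
step 0: pivot -83 → sign −
step 1: pivot 64/83 → sign +
step 2: pivot 13/16 → sign +
step 3: pivot 3/13 → sign +
step 4: pivot 1 → sign +
signature = (4, 1, 0)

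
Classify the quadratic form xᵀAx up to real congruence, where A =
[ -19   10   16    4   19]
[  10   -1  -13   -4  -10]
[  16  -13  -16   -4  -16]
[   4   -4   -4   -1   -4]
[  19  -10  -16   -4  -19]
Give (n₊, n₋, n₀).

step 0: pivot -19 → sign −
step 1: pivot 81/19 → sign +
step 2: pivot -67/9 → sign −
step 3: pivot -3/67 → sign −
step 4: row/col 4 already zero → sign 0
signature = (1, 3, 1)

Answer: (1, 3, 1)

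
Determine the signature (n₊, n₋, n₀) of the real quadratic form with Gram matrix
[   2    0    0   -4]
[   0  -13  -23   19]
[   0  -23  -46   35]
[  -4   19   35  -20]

step 0: pivot 2 → sign +
step 1: pivot -13 → sign −
step 2: pivot -69/13 → sign −
step 3: pivot 3/23 → sign +
signature = (2, 2, 0)

Answer: (2, 2, 0)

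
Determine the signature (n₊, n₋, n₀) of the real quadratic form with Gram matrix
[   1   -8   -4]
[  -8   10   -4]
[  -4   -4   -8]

step 0: pivot 1 → sign +
step 1: pivot -54 → sign −
step 2: row/col 2 already zero → sign 0
signature = (1, 1, 1)

Answer: (1, 1, 1)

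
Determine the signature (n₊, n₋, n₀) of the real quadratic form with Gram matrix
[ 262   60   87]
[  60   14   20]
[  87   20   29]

step 0: pivot 262 → sign +
step 1: pivot 34/131 → sign +
step 2: pivot 3/34 → sign +
signature = (3, 0, 0)

Answer: (3, 0, 0)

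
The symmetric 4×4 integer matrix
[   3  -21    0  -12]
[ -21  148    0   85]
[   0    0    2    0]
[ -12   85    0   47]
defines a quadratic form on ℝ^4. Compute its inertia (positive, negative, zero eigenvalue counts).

Answer: (3, 1, 0)

Derivation:
step 0: pivot 3 → sign +
step 1: pivot 1 → sign +
step 2: pivot 2 → sign +
step 3: pivot -2 → sign −
signature = (3, 1, 0)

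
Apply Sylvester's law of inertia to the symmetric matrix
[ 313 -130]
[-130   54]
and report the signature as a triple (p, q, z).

step 0: pivot 313 → sign +
step 1: pivot 2/313 → sign +
signature = (2, 0, 0)

Answer: (2, 0, 0)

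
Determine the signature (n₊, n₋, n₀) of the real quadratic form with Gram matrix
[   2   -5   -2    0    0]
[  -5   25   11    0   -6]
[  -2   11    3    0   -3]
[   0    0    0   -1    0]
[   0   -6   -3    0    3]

Answer: (3, 2, 0)

Derivation:
step 0: pivot 2 → sign +
step 1: pivot 25/2 → sign +
step 2: pivot -47/25 → sign −
step 3: pivot -1 → sign −
step 4: pivot 6/47 → sign +
signature = (3, 2, 0)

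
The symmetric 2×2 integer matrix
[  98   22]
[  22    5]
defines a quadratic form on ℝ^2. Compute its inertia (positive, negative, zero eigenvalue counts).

Answer: (2, 0, 0)

Derivation:
step 0: pivot 98 → sign +
step 1: pivot 3/49 → sign +
signature = (2, 0, 0)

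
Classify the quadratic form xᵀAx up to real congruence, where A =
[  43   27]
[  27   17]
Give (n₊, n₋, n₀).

step 0: pivot 43 → sign +
step 1: pivot 2/43 → sign +
signature = (2, 0, 0)

Answer: (2, 0, 0)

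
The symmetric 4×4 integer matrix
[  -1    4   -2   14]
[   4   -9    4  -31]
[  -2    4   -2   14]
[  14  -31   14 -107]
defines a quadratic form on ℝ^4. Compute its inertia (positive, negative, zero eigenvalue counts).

Answer: (1, 2, 1)

Derivation:
step 0: pivot -1 → sign −
step 1: pivot 7 → sign +
step 2: pivot -2/7 → sign −
step 3: row/col 3 already zero → sign 0
signature = (1, 2, 1)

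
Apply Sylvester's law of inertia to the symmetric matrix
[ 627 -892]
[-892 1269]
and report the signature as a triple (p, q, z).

step 0: pivot 627 → sign +
step 1: pivot -1/627 → sign −
signature = (1, 1, 0)

Answer: (1, 1, 0)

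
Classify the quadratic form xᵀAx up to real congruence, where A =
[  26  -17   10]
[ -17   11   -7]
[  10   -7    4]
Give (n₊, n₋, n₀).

Answer: (2, 1, 0)

Derivation:
step 0: pivot 26 → sign +
step 1: pivot -3/26 → sign −
step 2: pivot 2 → sign +
signature = (2, 1, 0)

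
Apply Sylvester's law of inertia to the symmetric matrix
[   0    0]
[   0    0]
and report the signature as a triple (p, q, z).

step 0: row/col 0 already zero → sign 0
step 1: row/col 1 already zero → sign 0
signature = (0, 0, 2)

Answer: (0, 0, 2)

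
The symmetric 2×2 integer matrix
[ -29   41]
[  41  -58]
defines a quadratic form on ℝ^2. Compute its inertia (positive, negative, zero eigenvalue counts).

Answer: (0, 2, 0)

Derivation:
step 0: pivot -29 → sign −
step 1: pivot -1/29 → sign −
signature = (0, 2, 0)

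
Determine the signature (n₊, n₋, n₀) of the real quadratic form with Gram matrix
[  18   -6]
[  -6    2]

step 0: pivot 18 → sign +
step 1: row/col 1 already zero → sign 0
signature = (1, 0, 1)

Answer: (1, 0, 1)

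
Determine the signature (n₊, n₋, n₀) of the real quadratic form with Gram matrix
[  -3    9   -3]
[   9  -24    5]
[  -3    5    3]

Answer: (2, 1, 0)

Derivation:
step 0: pivot -3 → sign −
step 1: pivot 3 → sign +
step 2: pivot 2/3 → sign +
signature = (2, 1, 0)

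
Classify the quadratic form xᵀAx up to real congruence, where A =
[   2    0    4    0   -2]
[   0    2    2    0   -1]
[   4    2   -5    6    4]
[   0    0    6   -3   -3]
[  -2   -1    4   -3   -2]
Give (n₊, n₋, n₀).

Answer: (3, 2, 0)

Derivation:
step 0: pivot 2 → sign +
step 1: pivot 2 → sign +
step 2: pivot -15 → sign −
step 3: pivot -3/5 → sign −
step 4: pivot 3/2 → sign +
signature = (3, 2, 0)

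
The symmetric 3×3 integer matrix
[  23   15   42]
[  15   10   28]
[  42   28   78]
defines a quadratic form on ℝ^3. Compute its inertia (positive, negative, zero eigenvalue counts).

Answer: (2, 1, 0)

Derivation:
step 0: pivot 23 → sign +
step 1: pivot 5/23 → sign +
step 2: pivot -2/5 → sign −
signature = (2, 1, 0)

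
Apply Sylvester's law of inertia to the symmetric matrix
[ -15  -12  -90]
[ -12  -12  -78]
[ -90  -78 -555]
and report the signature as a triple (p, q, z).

step 0: pivot -15 → sign −
step 1: pivot -12/5 → sign −
step 2: row/col 2 already zero → sign 0
signature = (0, 2, 1)

Answer: (0, 2, 1)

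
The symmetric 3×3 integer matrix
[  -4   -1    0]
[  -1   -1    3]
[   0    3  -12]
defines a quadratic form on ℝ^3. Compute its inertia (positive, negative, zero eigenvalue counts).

Answer: (0, 2, 1)

Derivation:
step 0: pivot -4 → sign −
step 1: pivot -3/4 → sign −
step 2: row/col 2 already zero → sign 0
signature = (0, 2, 1)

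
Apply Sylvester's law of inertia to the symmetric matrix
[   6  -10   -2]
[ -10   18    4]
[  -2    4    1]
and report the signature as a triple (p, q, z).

Answer: (2, 0, 1)

Derivation:
step 0: pivot 6 → sign +
step 1: pivot 4/3 → sign +
step 2: row/col 2 already zero → sign 0
signature = (2, 0, 1)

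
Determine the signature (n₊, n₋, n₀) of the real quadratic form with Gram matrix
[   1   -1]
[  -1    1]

step 0: pivot 1 → sign +
step 1: row/col 1 already zero → sign 0
signature = (1, 0, 1)

Answer: (1, 0, 1)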